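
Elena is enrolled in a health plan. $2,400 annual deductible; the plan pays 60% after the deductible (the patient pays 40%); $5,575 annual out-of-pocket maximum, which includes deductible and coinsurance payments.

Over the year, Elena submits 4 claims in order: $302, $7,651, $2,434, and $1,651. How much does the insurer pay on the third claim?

$1,480.20

Claim 1 ($302): entire amount goes to the deductible. Patient pays $302; OOP now $302. Plan pays $302 − $302 = $0.
Claim 2 ($7,651): $2,098 finishes the deductible; $5,553 goes to coinsurance; patient's 40% is $2,221.20. Patient owes $4,319.20 (running OOP $4,621.20). Plan pays $7,651 − $4,319.20 = $3,331.80.
Claim 3 ($2,434): deductible met; 40% of $2,434 = $973.60. That would push OOP to $5,594.80, over the $5,575 cap, so patient pays $5,575 − $4,621.20 = $953.80. Insurer: $2,434 − $953.80 = $1,480.20.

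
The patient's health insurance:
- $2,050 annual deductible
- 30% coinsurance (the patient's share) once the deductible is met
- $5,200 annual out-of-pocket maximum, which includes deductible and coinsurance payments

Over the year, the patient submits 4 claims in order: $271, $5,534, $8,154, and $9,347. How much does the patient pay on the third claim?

Bill 1, $271: all of it applies to the deductible. Patient owes $271 (running OOP $271).
Bill 2, $5,534: $1,779 to deductible, leaving $3,755; 30% of $3,755 = $1,126.50. Patient owes $2,905.50 (running OOP $3,176.50).
Bill 3, $8,154: deductible already satisfied, so patient's share is 30% × $8,154 = $2,446.20. Adding that to $3,176.50 gives $5,622.70, past the $5,200 cap; patient pays only $5,200 − $3,176.50 = $2,023.50.

$2,023.50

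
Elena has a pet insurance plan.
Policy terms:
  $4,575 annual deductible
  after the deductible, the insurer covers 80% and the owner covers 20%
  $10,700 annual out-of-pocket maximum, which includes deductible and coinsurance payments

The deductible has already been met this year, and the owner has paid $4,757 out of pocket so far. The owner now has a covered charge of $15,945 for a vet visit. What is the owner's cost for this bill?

The deductible is already satisfied, so the full bill goes to coinsurance.
Owner's 20% share of $15,945 is $3,189.
Total out-of-pocket so far would be $4,757 + $3,189 = $7,946, below the $10,700 cap — no reduction.

$3,189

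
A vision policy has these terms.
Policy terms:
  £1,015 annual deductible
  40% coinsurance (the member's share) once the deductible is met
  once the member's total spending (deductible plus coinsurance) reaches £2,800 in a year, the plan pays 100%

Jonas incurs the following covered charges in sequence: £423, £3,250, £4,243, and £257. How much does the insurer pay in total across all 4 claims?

#1 (£423): all of it applies to the deductible. Cost to member: £423. OOP to date £423. Plan pays £423 − £423 = £0.
#2 (£3,250): £592 to deductible, leaving £2,658; coinsurance £2,658 × 40% = £1,063.20. Member owes £1,655.20 (running OOP £2,078.20). Plan pays £3,250 − £1,655.20 = £1,594.80.
#3 (£4,243): deductible met; 40% of £4,243 = £1,697.20. OOP would hit £3,775.40 > £2,800, so the cap limits the member to £2,800 − £2,078.20 = £721.80. Insurer: £4,243 − £721.80 = £3,521.20.
#4 (£257): deductible already satisfied, so member's share is 40% × £257 = £102.80. Adding that to £2,800 gives £2,902.80, past the £2,800 cap; member pays only £2,800 − £2,800 = £0. Plan pays £257 − £0 = £257.
Insurer total = bills − member's total = £8,173 − £2,800 = £5,373.

£5,373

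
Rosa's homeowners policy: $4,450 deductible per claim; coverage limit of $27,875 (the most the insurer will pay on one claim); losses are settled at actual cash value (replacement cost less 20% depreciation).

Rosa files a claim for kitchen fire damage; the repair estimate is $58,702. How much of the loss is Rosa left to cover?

$30,827

Depreciate 20%: the covered value is $58,702 × 0.8 = $46,961.60.
Subtract the deductible: $46,961.60 − $4,450 = $42,511.60.
Since $42,511.60 > $27,875, the payout is capped at $27,875.
Homeowner's share is the uncovered remainder: $58,702 − $27,875 = $30,827.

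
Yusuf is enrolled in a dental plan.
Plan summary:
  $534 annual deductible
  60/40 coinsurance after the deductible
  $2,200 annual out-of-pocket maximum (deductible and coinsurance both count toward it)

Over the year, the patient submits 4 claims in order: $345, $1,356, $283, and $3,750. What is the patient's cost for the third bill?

Claim 1 — $345: fully absorbed by the deductible. Patient owes $345 (running OOP $345).
Claim 2 — $1,356: $189 finishes the deductible; $1,167 goes to coinsurance; patient's 40% is $466.80. Cost to patient: $655.80. OOP to date $1,000.80.
Claim 3 — $283: deductible met; 40% of $283 = $113.20. Patient owes $113.20 (running OOP $1,114).

$113.20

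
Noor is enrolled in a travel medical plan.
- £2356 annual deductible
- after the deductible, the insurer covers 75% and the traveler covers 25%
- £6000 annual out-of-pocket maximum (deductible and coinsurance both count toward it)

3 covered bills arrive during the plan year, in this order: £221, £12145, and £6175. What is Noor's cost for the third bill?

£1141.50

#1 (£221): all of it applies to the deductible. Cost to traveler: £221. OOP to date £221.
#2 (£12145): £2135 finishes the deductible; £10010 goes to coinsurance; 25% of £10010 = £2502.50. Cost to traveler: £4637.50. OOP to date £4858.50.
#3 (£6175): 25% coinsurance on £6175 = £1543.75. Adding that to £4858.50 gives £6402.25, past the £6000 cap; traveler pays only £6000 − £4858.50 = £1141.50.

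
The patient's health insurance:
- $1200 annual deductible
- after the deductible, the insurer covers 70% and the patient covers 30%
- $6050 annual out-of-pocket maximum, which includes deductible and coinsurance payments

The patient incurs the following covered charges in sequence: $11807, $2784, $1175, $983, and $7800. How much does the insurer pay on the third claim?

$822.50

Claim 1 — $11807: $1200 finishes the deductible; $10607 goes to coinsurance; coinsurance $10607 × 30% = $3182.10. Patient owes $4382.10 (running OOP $4382.10). Plan pays $11807 − $4382.10 = $7424.90.
Claim 2 — $2784: 30% coinsurance on $2784 = $835.20. Patient pays $835.20; OOP now $5217.30. Insurer: $2784 − $835.20 = $1948.80.
Claim 3 — $1175: deductible already satisfied, so patient's share is 30% × $1175 = $352.50. Cost to patient: $352.50. OOP to date $5569.80. Plan pays $1175 − $352.50 = $822.50.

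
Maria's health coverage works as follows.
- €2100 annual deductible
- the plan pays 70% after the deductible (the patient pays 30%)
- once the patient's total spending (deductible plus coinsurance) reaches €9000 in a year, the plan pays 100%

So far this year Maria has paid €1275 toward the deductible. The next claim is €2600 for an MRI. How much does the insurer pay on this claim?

Deductible still to meet: €2100 − €1275 = €825.
After the €825 deductible portion, €2600 − €825 = €1775 is subject to coinsurance.
Patient's 30% share of €1775 is €532.50.
So the patient owes €825 + €532.50 = €1357.50 before any cap.
Total out-of-pocket so far would be €1275 + €1357.50 = €2632.50, below the €9000 cap — no reduction.
The plan picks up €2600 − €1357.50 = €1242.50.

€1242.50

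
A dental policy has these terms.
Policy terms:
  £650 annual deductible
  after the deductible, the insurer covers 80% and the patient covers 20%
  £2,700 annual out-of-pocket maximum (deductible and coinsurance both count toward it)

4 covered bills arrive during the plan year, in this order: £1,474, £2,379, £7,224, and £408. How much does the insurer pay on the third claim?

Claim 1 (£1,474): £650 to deductible, leaving £824; 20% of £824 = £164.80. Cost to patient: £814.80. OOP to date £814.80. Plan pays £1,474 − £814.80 = £659.20.
Claim 2 (£2,379): deductible met; 20% of £2,379 = £475.80. Cost to patient: £475.80. OOP to date £1,290.60. Insurer: £2,379 − £475.80 = £1,903.20.
Claim 3 (£7,224): 20% coinsurance on £7,224 = £1,444.80. OOP would hit £2,735.40 > £2,700, so the cap limits the patient to £2,700 − £1,290.60 = £1,409.40. Insurer: £7,224 − £1,409.40 = £5,814.60.

£5,814.60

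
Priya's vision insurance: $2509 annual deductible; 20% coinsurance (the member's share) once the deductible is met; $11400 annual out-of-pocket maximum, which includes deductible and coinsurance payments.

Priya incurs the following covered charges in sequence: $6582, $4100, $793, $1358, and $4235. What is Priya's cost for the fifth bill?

Claim 1 ($6582): $2509 finishes the deductible; $4073 goes to coinsurance; 20% of $4073 = $814.60. Cost to member: $3323.60. OOP to date $3323.60.
Claim 2 ($4100): deductible already satisfied, so member's share is 20% × $4100 = $820. Member owes $820 (running OOP $4143.60).
Claim 3 ($793): deductible already satisfied, so member's share is 20% × $793 = $158.60. Member pays $158.60; OOP now $4302.20.
Claim 4 ($1358): deductible already satisfied, so member's share is 20% × $1358 = $271.60. Member pays $271.60; OOP now $4573.80.
Claim 5 ($4235): deductible met; 20% of $4235 = $847. Cost to member: $847. OOP to date $5420.80.

$847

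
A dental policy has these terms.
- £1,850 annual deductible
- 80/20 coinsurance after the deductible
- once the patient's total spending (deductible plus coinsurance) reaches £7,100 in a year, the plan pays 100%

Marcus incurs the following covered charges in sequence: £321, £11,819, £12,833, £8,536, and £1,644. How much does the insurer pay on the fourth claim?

Claim 1 — £321: fully absorbed by the deductible. Patient owes £321 (running OOP £321). Insurer: £321 − £321 = £0.
Claim 2 — £11,819: deductible takes £1,529, £10,290 remains; 20% of £10,290 = £2,058. Patient pays £3,587; OOP now £3,908. Plan pays £11,819 − £3,587 = £8,232.
Claim 3 — £12,833: deductible already satisfied, so patient's share is 20% × £12,833 = £2,566.60. Patient owes £2,566.60 (running OOP £6,474.60). Plan pays £12,833 − £2,566.60 = £10,266.40.
Claim 4 — £8,536: deductible met; 20% of £8,536 = £1,707.20. That would push OOP to £8,181.80, over the £7,100 cap, so patient pays £7,100 − £6,474.60 = £625.40. Plan pays £8,536 − £625.40 = £7,910.60.

£7,910.60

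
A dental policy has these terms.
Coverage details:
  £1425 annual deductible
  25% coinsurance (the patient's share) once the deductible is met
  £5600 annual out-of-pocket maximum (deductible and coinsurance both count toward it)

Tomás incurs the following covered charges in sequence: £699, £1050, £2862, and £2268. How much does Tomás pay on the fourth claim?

Bill 1, £699: entire amount goes to the deductible. Cost to patient: £699. OOP to date £699.
Bill 2, £1050: £726 finishes the deductible; £324 goes to coinsurance; coinsurance £324 × 25% = £81. Cost to patient: £807. OOP to date £1506.
Bill 3, £2862: deductible met; 25% of £2862 = £715.50. Cost to patient: £715.50. OOP to date £2221.50.
Bill 4, £2268: deductible met; 25% of £2268 = £567. Patient pays £567; OOP now £2788.50.

£567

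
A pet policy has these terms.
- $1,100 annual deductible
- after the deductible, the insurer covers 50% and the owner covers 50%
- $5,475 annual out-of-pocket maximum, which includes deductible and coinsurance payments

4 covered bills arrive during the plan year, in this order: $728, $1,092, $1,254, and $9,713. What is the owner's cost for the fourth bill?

$3,388

Bill 1, $728: fully absorbed by the deductible. Owner pays $728; OOP now $728.
Bill 2, $1,092: $372 to deductible, leaving $720; 50% of $720 = $360. Owner pays $732; OOP now $1,460.
Bill 3, $1,254: 50% coinsurance on $1,254 = $627. Owner pays $627; OOP now $2,087.
Bill 4, $9,713: 50% coinsurance on $9,713 = $4,856.50. That would push OOP to $6,943.50, over the $5,475 cap, so owner pays $5,475 − $2,087 = $3,388.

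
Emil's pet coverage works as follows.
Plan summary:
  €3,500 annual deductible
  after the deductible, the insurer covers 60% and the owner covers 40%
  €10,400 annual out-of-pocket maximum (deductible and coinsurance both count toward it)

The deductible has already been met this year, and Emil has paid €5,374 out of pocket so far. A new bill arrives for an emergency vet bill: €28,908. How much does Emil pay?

The deductible is already satisfied, so the full bill goes to coinsurance.
Owner's 40% share of €28,908 is €11,563.20.
Year-to-date out-of-pocket would reach €5,374 + €11,563.20 = €16,937.20, above the €10,400 maximum, so the owner pays only €10,400 − €5,374 = €5,026.

€5,026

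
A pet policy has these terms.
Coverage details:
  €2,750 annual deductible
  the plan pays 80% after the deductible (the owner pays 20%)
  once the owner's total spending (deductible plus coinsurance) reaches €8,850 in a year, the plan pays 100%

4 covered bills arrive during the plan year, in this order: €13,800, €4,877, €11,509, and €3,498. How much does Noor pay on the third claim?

Claim 1 — €13,800: deductible takes €2,750, €11,050 remains; owner's 20% is €2,210. Owner owes €4,960 (running OOP €4,960).
Claim 2 — €4,877: deductible already satisfied, so owner's share is 20% × €4,877 = €975.40. Owner owes €975.40 (running OOP €5,935.40).
Claim 3 — €11,509: deductible already satisfied, so owner's share is 20% × €11,509 = €2,301.80. Owner owes €2,301.80 (running OOP €8,237.20).

€2,301.80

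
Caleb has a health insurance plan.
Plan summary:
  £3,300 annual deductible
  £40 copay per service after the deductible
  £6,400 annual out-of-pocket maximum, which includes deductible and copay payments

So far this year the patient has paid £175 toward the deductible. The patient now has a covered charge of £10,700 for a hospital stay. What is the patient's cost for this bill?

£3,165

£175 of the £3,300 deductible is already met, leaving £3,125.
The remaining £7,575 (= £10,700 − £3,125) moves to the copay.
Copay on this service: £40.
That puts the patient's cost at £3,125 + £40 = £3,165 before any cap.
Total out-of-pocket so far would be £175 + £3,165 = £3,340, below the £6,400 cap — no reduction.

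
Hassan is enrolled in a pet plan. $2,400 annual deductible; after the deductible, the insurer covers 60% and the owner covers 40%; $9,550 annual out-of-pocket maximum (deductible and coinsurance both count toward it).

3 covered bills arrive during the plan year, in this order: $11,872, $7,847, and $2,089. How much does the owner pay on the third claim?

Bill 1, $11,872: $2,400 finishes the deductible; $9,472 goes to coinsurance; 40% of $9,472 = $3,788.80. Owner owes $6,188.80 (running OOP $6,188.80).
Bill 2, $7,847: deductible met; 40% of $7,847 = $3,138.80. Cost to owner: $3,138.80. OOP to date $9,327.60.
Bill 3, $2,089: deductible met; 40% of $2,089 = $835.60. OOP would hit $10,163.20 > $9,550, so the cap limits the owner to $9,550 − $9,327.60 = $222.40.

$222.40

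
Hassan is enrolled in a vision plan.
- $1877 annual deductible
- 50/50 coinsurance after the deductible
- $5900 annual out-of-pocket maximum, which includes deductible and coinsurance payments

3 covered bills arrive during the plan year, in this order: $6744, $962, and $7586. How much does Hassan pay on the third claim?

#1 ($6744): deductible takes $1877, $4867 remains; coinsurance $4867 × 50% = $2433.50. Member owes $4310.50 (running OOP $4310.50).
#2 ($962): deductible met; 50% of $962 = $481. Cost to member: $481. OOP to date $4791.50.
#3 ($7586): deductible met; 50% of $7586 = $3793. That would push OOP to $8584.50, over the $5900 cap, so member pays $5900 − $4791.50 = $1108.50.

$1108.50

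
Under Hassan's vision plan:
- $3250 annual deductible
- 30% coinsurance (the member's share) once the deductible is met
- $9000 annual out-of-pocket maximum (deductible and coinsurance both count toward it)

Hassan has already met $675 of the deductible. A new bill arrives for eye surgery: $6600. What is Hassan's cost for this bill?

$3782.50

Deductible still to meet: $3250 − $675 = $2575.
The remaining $4025 (= $6600 − $2575) moves to coinsurance.
Coinsurance: $4025 × 30% = $1207.50.
So the member owes $2575 + $1207.50 = $3782.50 before any cap.
Total out-of-pocket so far would be $675 + $3782.50 = $4457.50, below the $9000 cap — no reduction.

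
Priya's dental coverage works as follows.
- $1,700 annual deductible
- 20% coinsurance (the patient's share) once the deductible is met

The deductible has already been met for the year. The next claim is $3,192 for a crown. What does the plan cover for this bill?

$2,553.60

The deductible is already satisfied, so the full bill goes to coinsurance.
Coinsurance: $3,192 × 20% = $638.40.
The insurer covers the remainder: $3,192 − $638.40 = $2,553.60.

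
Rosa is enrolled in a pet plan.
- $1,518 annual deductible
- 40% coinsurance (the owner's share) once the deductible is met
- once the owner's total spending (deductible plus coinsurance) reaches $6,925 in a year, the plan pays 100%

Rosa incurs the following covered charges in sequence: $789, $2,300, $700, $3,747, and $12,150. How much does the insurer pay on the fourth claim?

Claim 1 ($789): all of it applies to the deductible. Cost to owner: $789. OOP to date $789. Insurer: $789 − $789 = $0.
Claim 2 ($2,300): deductible takes $729, $1,571 remains; 40% of $1,571 = $628.40. Owner owes $1,357.40 (running OOP $2,146.40). Insurer: $2,300 − $1,357.40 = $942.60.
Claim 3 ($700): 40% coinsurance on $700 = $280. Cost to owner: $280. OOP to date $2,426.40. Plan pays $700 − $280 = $420.
Claim 4 ($3,747): 40% coinsurance on $3,747 = $1,498.80. Owner pays $1,498.80; OOP now $3,925.20. Insurer: $3,747 − $1,498.80 = $2,248.20.

$2,248.20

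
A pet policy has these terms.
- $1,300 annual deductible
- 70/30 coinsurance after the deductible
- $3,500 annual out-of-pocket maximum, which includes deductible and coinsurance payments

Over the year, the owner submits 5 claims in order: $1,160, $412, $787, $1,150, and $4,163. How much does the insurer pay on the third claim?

$550.90

Claim 1 ($1,160): all of it applies to the deductible. Owner owes $1,160 (running OOP $1,160). Plan pays $1,160 − $1,160 = $0.
Claim 2 ($412): deductible takes $140, $272 remains; 30% of $272 = $81.60. Owner owes $221.60 (running OOP $1,381.60). Plan pays $412 − $221.60 = $190.40.
Claim 3 ($787): 30% coinsurance on $787 = $236.10. Owner owes $236.10 (running OOP $1,617.70). Plan pays $787 − $236.10 = $550.90.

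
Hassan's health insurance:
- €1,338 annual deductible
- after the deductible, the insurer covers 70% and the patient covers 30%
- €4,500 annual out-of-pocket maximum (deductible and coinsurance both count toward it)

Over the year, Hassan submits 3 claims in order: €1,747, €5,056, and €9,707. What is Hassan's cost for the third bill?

Claim 1 — €1,747: deductible takes €1,338, €409 remains; 30% of €409 = €122.70. Patient pays €1,460.70; OOP now €1,460.70.
Claim 2 — €5,056: deductible already satisfied, so patient's share is 30% × €5,056 = €1,516.80. Cost to patient: €1,516.80. OOP to date €2,977.50.
Claim 3 — €9,707: 30% coinsurance on €9,707 = €2,912.10. OOP would hit €5,889.60 > €4,500, so the cap limits the patient to €4,500 − €2,977.50 = €1,522.50.

€1,522.50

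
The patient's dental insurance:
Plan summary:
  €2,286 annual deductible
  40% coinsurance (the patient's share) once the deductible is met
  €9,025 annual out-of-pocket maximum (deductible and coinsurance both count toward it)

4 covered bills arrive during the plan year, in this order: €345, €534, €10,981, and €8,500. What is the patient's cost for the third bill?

€5,236.60

Bill 1, €345: all of it applies to the deductible. Cost to patient: €345. OOP to date €345.
Bill 2, €534: all of it applies to the deductible. Patient pays €534; OOP now €879.
Bill 3, €10,981: €1,407 to deductible, leaving €9,574; patient's 40% is €3,829.60. Patient owes €5,236.60 (running OOP €6,115.60).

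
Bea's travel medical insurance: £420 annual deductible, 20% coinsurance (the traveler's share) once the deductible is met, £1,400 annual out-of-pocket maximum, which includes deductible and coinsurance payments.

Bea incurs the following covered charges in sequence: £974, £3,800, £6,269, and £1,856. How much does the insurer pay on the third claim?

£6,159.80

Claim 1 (£974): £420 finishes the deductible; £554 goes to coinsurance; traveler's 20% is £110.80. Traveler owes £530.80 (running OOP £530.80). Insurer: £974 − £530.80 = £443.20.
Claim 2 (£3,800): 20% coinsurance on £3,800 = £760. Cost to traveler: £760. OOP to date £1,290.80. Plan pays £3,800 − £760 = £3,040.
Claim 3 (£6,269): 20% coinsurance on £6,269 = £1,253.80. That would push OOP to £2,544.60, over the £1,400 cap, so traveler pays £1,400 − £1,290.80 = £109.20. Plan pays £6,269 − £109.20 = £6,159.80.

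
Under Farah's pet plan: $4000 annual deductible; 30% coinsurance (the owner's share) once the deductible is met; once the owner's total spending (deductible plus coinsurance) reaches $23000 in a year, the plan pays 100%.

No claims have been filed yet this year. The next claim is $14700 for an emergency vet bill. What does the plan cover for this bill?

Deductible not yet touched, so the first $4000 of the bill goes to the deductible.
The remaining $10700 (= $14700 − $4000) moves to coinsurance.
Coinsurance: $10700 × 30% = $3210.
That puts the owner's cost at $4000 + $3210 = $7210 before any cap.
Cumulative spending $0 + $7210 = $7210 stays under the $23000 maximum.
The plan picks up $14700 − $7210 = $7490.

$7490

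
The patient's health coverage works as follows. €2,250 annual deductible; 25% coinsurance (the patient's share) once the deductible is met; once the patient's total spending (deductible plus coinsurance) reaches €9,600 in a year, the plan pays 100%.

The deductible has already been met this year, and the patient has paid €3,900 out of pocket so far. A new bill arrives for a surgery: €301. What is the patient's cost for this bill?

The deductible is already satisfied, so the full bill goes to coinsurance.
Patient's 25% share of €301 is €75.25.
Year-to-date out-of-pocket becomes €3,900 + €75.25 = €3,975.25, still under the €9,600 maximum, so no cap applies.

€75.25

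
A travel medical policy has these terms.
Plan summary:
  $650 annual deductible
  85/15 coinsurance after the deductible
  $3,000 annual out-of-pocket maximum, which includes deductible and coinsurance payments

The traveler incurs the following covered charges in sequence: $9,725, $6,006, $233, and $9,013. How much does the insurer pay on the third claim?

Claim 1 ($9,725): $650 finishes the deductible; $9,075 goes to coinsurance; 15% of $9,075 = $1,361.25. Traveler pays $2,011.25; OOP now $2,011.25. Insurer: $9,725 − $2,011.25 = $7,713.75.
Claim 2 ($6,006): deductible already satisfied, so traveler's share is 15% × $6,006 = $900.90. Traveler pays $900.90; OOP now $2,912.15. Insurer: $6,006 − $900.90 = $5,105.10.
Claim 3 ($233): deductible met; 15% of $233 = $34.95. Cost to traveler: $34.95. OOP to date $2,947.10. Plan pays $233 − $34.95 = $198.05.

$198.05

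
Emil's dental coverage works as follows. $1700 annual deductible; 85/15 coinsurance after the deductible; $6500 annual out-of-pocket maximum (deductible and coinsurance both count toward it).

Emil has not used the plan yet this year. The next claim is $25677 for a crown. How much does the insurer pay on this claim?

$20380.45

Nothing has been paid toward the $1700 deductible, so the first $1700 of this charge is applied there.
That leaves $25677 − $1700 = $23977 for coinsurance.
Coinsurance: $23977 × 15% = $3596.55.
So the patient owes $1700 + $3596.55 = $5296.55 before any cap.
Cumulative spending $0 + $5296.55 = $5296.55 stays under the $6500 maximum.
The plan picks up $25677 − $5296.55 = $20380.45.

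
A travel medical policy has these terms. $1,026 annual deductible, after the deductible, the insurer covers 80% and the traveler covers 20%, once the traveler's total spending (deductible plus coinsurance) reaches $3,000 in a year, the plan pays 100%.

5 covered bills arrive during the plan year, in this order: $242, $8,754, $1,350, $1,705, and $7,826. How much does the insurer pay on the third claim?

$1,080

Bill 1, $242: entire amount goes to the deductible. Cost to traveler: $242. OOP to date $242. Insurer: $242 − $242 = $0.
Bill 2, $8,754: $784 to deductible, leaving $7,970; traveler's 20% is $1,594. Traveler owes $2,378 (running OOP $2,620). Insurer: $8,754 − $2,378 = $6,376.
Bill 3, $1,350: deductible met; 20% of $1,350 = $270. Traveler pays $270; OOP now $2,890. Plan pays $1,350 − $270 = $1,080.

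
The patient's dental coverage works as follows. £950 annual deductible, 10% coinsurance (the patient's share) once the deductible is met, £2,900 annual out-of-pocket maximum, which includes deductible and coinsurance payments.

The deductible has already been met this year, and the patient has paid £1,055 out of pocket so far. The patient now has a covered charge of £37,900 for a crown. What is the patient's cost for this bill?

With the deductible met, the entire £37,900 is subject to coinsurance.
10% of £37,900 = £3,790 falls to the patient.
That would bring total out-of-pocket to £4,845, past the £2,900 cap. The patient is capped at £2,900 − £1,055 = £1,845 on this claim.

£1,845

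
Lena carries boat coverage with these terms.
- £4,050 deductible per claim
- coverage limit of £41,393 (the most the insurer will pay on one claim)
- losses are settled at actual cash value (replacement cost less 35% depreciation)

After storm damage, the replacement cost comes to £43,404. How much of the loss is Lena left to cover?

£19,241.40

Depreciate 35%: the covered value is £43,404 × 0.65 = £28,212.60.
Less the £4,050 deductible: £28,212.60 − £4,050 = £24,162.60.
£24,162.60 is within the £41,393 limit, so the insurer pays £24,162.60.
Owner's share is the uncovered remainder: £43,404 − £24,162.60 = £19,241.40.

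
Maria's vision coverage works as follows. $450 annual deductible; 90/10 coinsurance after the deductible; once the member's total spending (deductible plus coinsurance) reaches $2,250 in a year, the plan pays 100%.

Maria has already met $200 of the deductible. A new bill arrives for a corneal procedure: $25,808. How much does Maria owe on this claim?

Remaining deductible: $450 − $200 = $250.
After the $250 deductible portion, $25,808 − $250 = $25,558 is subject to coinsurance.
Coinsurance: $25,558 × 10% = $2,555.80.
That puts the member's cost at $250 + $2,555.80 = $2,805.80 before any cap.
Year-to-date out-of-pocket would reach $200 + $2,805.80 = $3,005.80, above the $2,250 maximum, so the member pays only $2,250 − $200 = $2,050.

$2,050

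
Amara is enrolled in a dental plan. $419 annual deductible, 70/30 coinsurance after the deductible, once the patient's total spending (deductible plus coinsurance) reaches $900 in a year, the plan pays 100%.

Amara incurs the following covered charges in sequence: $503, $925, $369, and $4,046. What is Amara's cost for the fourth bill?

#1 ($503): $419 finishes the deductible; $84 goes to coinsurance; 30% of $84 = $25.20. Cost to patient: $444.20. OOP to date $444.20.
#2 ($925): 30% coinsurance on $925 = $277.50. Cost to patient: $277.50. OOP to date $721.70.
#3 ($369): 30% coinsurance on $369 = $110.70. Cost to patient: $110.70. OOP to date $832.40.
#4 ($4,046): deductible met; 30% of $4,046 = $1,213.80. OOP would hit $2,046.20 > $900, so the cap limits the patient to $900 − $832.40 = $67.60.

$67.60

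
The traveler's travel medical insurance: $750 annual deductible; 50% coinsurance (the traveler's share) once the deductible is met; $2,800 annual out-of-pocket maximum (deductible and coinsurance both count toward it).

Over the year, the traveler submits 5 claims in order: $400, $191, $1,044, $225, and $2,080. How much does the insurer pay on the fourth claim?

$112.50

Claim 1 ($400): fully absorbed by the deductible. Traveler owes $400 (running OOP $400). Insurer: $400 − $400 = $0.
Claim 2 ($191): all of it applies to the deductible. Cost to traveler: $191. OOP to date $591. Insurer: $191 − $191 = $0.
Claim 3 ($1,044): $159 finishes the deductible; $885 goes to coinsurance; traveler's 50% is $442.50. Traveler owes $601.50 (running OOP $1,192.50). Plan pays $1,044 − $601.50 = $442.50.
Claim 4 ($225): 50% coinsurance on $225 = $112.50. Traveler pays $112.50; OOP now $1,305. Plan pays $225 − $112.50 = $112.50.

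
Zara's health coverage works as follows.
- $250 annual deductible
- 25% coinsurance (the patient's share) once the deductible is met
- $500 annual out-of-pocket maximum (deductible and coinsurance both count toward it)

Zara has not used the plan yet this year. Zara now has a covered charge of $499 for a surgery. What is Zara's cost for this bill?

$312.25

Nothing has been paid toward the $250 deductible, so the first $250 of this charge is applied there.
That leaves $499 − $250 = $249 for coinsurance.
Patient's 25% share of $249 is $62.25.
Patient responsibility before any cap: $250 + $62.25 = $312.25.
Total out-of-pocket so far would be $0 + $312.25 = $312.25, below the $500 cap — no reduction.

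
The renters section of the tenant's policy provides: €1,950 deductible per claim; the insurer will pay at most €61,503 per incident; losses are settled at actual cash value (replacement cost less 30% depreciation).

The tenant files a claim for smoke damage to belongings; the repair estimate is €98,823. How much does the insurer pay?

€61,503

Actual cash value after 30% depreciation: €98,823 × 70% = €69,176.10.
Less the €1,950 deductible: €69,176.10 − €1,950 = €67,226.10.
€67,226.10 exceeds the €61,503 limit, so the insurer pays the limit: €61,503.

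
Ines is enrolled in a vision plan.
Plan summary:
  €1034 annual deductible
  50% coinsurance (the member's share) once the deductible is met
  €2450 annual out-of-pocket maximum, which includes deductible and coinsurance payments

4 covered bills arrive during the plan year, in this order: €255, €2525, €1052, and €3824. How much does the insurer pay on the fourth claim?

#1 (€255): entire amount goes to the deductible. Cost to member: €255. OOP to date €255. Plan pays €255 − €255 = €0.
#2 (€2525): €779 to deductible, leaving €1746; coinsurance €1746 × 50% = €873. Member pays €1652; OOP now €1907. Plan pays €2525 − €1652 = €873.
#3 (€1052): 50% coinsurance on €1052 = €526. Member pays €526; OOP now €2433. Plan pays €1052 − €526 = €526.
#4 (€3824): 50% coinsurance on €3824 = €1912. That would push OOP to €4345, over the €2450 cap, so member pays €2450 − €2433 = €17. Plan pays €3824 − €17 = €3807.

€3807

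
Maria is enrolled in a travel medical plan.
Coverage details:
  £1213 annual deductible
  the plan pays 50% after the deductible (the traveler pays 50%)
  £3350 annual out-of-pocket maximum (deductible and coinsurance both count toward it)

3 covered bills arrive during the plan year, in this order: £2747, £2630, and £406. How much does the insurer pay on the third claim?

#1 (£2747): deductible takes £1213, £1534 remains; coinsurance £1534 × 50% = £767. Traveler pays £1980; OOP now £1980. Plan pays £2747 − £1980 = £767.
#2 (£2630): deductible met; 50% of £2630 = £1315. Traveler pays £1315; OOP now £3295. Plan pays £2630 − £1315 = £1315.
#3 (£406): 50% coinsurance on £406 = £203. OOP would hit £3498 > £3350, so the cap limits the traveler to £3350 − £3295 = £55. Insurer: £406 − £55 = £351.

£351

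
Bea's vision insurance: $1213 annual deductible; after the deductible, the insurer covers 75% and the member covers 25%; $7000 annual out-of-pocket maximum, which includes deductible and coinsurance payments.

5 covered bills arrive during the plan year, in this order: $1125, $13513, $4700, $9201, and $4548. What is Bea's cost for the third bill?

$1175

#1 ($1125): all of it applies to the deductible. Member pays $1125; OOP now $1125.
#2 ($13513): deductible takes $88, $13425 remains; coinsurance $13425 × 25% = $3356.25. Member pays $3444.25; OOP now $4569.25.
#3 ($4700): deductible already satisfied, so member's share is 25% × $4700 = $1175. Cost to member: $1175. OOP to date $5744.25.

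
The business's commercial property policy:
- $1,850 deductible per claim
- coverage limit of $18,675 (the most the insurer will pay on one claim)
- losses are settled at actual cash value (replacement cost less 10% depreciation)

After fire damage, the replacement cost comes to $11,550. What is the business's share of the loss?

Actual cash value after 10% depreciation: $11,550 × 90% = $10,395.
Subtract the deductible: $10,395 − $1,850 = $8,545.
$8,545 ≤ $18,675, so the limit doesn't bind; insurer pays $8,545.
Out of pocket: $11,550 − $8,545 = $3,005.

$3,005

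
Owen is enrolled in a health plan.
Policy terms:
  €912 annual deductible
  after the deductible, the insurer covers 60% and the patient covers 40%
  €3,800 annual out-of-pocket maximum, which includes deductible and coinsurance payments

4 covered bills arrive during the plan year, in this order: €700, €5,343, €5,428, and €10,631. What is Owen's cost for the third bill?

Claim 1 (€700): all of it applies to the deductible. Patient owes €700 (running OOP €700).
Claim 2 (€5,343): €212 finishes the deductible; €5,131 goes to coinsurance; coinsurance €5,131 × 40% = €2,052.40. Cost to patient: €2,264.40. OOP to date €2,964.40.
Claim 3 (€5,428): deductible met; 40% of €5,428 = €2,171.20. Adding that to €2,964.40 gives €5,135.60, past the €3,800 cap; patient pays only €3,800 − €2,964.40 = €835.60.

€835.60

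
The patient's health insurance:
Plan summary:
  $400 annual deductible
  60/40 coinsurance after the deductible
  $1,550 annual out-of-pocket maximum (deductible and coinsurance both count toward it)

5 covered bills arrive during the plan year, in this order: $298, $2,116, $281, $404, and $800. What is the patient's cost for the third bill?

$112.40

#1 ($298): entire amount goes to the deductible. Patient owes $298 (running OOP $298).
#2 ($2,116): $102 finishes the deductible; $2,014 goes to coinsurance; 40% of $2,014 = $805.60. Cost to patient: $907.60. OOP to date $1,205.60.
#3 ($281): deductible met; 40% of $281 = $112.40. Patient owes $112.40 (running OOP $1,318).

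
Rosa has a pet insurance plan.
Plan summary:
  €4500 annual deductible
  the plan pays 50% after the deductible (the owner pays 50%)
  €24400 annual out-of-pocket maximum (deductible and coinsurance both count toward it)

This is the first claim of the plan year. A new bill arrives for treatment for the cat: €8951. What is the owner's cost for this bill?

Nothing has been paid toward the €4500 deductible, so the first €4500 of this charge is applied there.
After the €4500 deductible portion, €8951 − €4500 = €4451 is subject to coinsurance.
Owner's 50% share of €4451 is €2225.50.
That puts the owner's cost at €4500 + €2225.50 = €6725.50 before any cap.
Total out-of-pocket so far would be €0 + €6725.50 = €6725.50, below the €24400 cap — no reduction.

€6725.50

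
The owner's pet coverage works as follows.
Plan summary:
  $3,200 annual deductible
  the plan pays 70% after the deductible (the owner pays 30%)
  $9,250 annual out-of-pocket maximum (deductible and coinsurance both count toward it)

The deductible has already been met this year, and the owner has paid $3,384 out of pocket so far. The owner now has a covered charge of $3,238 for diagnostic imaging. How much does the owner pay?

$971.40

The deductible is already satisfied, so the full bill goes to coinsurance.
Coinsurance: $3,238 × 30% = $971.40.
Year-to-date out-of-pocket becomes $3,384 + $971.40 = $4,355.40, still under the $9,250 maximum, so no cap applies.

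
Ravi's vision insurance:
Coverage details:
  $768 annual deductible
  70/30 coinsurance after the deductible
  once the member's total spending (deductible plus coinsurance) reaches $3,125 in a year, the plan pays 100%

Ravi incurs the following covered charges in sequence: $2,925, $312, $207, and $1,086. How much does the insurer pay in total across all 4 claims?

$2,633.40

Bill 1, $2,925: deductible takes $768, $2,157 remains; member's 30% is $647.10. Cost to member: $1,415.10. OOP to date $1,415.10. Insurer: $2,925 − $1,415.10 = $1,509.90.
Bill 2, $312: 30% coinsurance on $312 = $93.60. Member pays $93.60; OOP now $1,508.70. Insurer: $312 − $93.60 = $218.40.
Bill 3, $207: deductible met; 30% of $207 = $62.10. Member owes $62.10 (running OOP $1,570.80). Insurer: $207 − $62.10 = $144.90.
Bill 4, $1,086: deductible already satisfied, so member's share is 30% × $1,086 = $325.80. Member pays $325.80; OOP now $1,896.60. Plan pays $1,086 − $325.80 = $760.20.
Insurer total: $1,509.90 + $218.40 + $144.90 + $760.20 = $2,633.40.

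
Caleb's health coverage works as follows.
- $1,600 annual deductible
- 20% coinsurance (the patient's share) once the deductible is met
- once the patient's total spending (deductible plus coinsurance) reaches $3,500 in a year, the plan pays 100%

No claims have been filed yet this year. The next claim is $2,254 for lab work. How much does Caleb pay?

The full $1,600 deductible is still open; $1,600 of this bill applies to it.
That leaves $2,254 − $1,600 = $654 for coinsurance.
Patient's 20% share of $654 is $130.80.
That puts the patient's cost at $1,600 + $130.80 = $1,730.80 before any cap.
Year-to-date out-of-pocket becomes $0 + $1,730.80 = $1,730.80, still under the $3,500 maximum, so no cap applies.

$1,730.80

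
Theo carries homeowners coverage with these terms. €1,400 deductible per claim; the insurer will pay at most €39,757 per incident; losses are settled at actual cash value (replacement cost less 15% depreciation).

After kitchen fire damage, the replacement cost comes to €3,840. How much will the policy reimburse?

Depreciate 15%: the covered value is €3,840 × 0.85 = €3,264.
Less the €1,400 deductible: €3,264 − €1,400 = €1,864.
That's under the €39,757 cap, so the insurer reimburses the full €1,864.

€1,864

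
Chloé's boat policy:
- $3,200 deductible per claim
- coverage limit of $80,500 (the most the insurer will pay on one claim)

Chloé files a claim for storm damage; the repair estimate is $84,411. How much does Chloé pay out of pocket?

$3,911

After the deductible, $84,411 − $3,200 = $81,211 remains.
Since $81,211 > $80,500, the payout is capped at $80,500.
Owner's share is the uncovered remainder: $84,411 − $80,500 = $3,911.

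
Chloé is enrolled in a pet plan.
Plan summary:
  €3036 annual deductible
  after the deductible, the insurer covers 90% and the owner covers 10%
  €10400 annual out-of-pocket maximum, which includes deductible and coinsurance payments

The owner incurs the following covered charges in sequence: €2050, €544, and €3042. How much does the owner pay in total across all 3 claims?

Bill 1, €2050: all of it applies to the deductible. Owner owes €2050 (running OOP €2050).
Bill 2, €544: entire amount goes to the deductible. Cost to owner: €544. OOP to date €2594.
Bill 3, €3042: €442 to deductible, leaving €2600; coinsurance €2600 × 10% = €260. Owner pays €702; OOP now €3296.
Total paid by the owner: €2050 + €544 + €702 = €3296.

€3296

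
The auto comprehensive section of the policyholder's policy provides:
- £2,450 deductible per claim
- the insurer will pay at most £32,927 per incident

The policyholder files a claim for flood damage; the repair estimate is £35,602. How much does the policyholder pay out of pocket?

£2,675

After the deductible, £35,602 − £2,450 = £33,152 remains.
Since £33,152 > £32,927, the payout is capped at £32,927.
The policyholder bears the rest of the original loss: £35,602 − £32,927 = £2,675.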